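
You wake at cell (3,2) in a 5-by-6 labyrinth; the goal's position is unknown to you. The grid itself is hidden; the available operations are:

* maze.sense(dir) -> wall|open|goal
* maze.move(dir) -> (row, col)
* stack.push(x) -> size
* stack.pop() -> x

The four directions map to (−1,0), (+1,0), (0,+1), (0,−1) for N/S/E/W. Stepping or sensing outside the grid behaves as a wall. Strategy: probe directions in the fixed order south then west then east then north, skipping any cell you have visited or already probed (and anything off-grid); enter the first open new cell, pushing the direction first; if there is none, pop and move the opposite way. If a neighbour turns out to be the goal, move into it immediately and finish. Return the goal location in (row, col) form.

Step: maze.sense[dir→south]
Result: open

Step: stack.push[x→south]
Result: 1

Step: maze.move[dir→south]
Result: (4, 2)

Step: maze.sense[dir→west]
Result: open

Step: stack.push[x→west]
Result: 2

Step: maze.move[dir→west]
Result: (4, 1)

Step: maze.sense[dir→west]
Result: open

Step: stack.push[x→west]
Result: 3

Step: maze.move[dir→west]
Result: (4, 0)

Step: maze.sense[dir→north]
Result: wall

Step: stack.pop[]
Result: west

Step: maze.move[dir→east]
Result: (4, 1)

Step: maze.sense[dir→north]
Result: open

Step: stack.push[x→north]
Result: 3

Step: maze.move[dir→north]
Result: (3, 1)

Step: maze.sense[dir→north]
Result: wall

Step: stack.pop[]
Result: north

Step: maze.move[dir→south]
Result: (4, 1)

Step: stack.pop[]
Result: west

Step: maze.move[dir→east]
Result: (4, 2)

Step: maze.sense[dir→east]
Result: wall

Step: stack.pop[]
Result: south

Step: maze.move[dir→north]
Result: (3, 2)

Step: maze.sense[dir→east]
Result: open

Step: stack.push[x→east]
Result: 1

Step: maze.move[dir→east]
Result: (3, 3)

Step: maze.sense[dir→east]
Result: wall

Step: maze.sense[dir→north]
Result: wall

Step: stack.pop[]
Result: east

Step: maze.move[dir→west]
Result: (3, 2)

Step: maze.sense[dir→north]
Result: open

Step: stack.push[x→north]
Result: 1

Step: maze.move[dir→north]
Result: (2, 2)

Step: maze.sense[dir→north]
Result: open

Step: stack.push[x→north]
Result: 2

Step: maze.move[dir→north]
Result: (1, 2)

Step: maze.sense[dir→west]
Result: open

Step: stack.push[x→west]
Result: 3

Step: maze.move[dir→west]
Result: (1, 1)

Step: maze.sense[dir→west]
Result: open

Step: stack.push[x→west]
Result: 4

Step: maze.move[dir→west]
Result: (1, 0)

Step: maze.sense[dir→south]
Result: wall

Step: maze.sense[dir→north]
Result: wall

Step: stack.pop[]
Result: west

Step: maze.move[dir→east]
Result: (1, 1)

Step: maze.sense[dir→north]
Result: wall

Step: stack.pop[]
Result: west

Step: maze.move[dir→east]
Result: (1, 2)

Step: maze.sense[dir→east]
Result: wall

Step: maze.sense[dir→north]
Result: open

Step: stack.push[x→north]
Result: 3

Step: maze.move[dir→north]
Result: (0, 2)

Step: maze.sense[dir→east]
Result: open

Step: stack.push[x→east]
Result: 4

Step: maze.move[dir→east]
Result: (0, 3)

Step: maze.sense[dir→east]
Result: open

Step: stack.push[x→east]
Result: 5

Step: maze.move[dir→east]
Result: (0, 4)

Step: maze.sense[dir→south]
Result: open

Step: stack.push[x→south]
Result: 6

Step: maze.move[dir→south]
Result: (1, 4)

Step: maze.sense[dir→south]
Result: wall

Step: maze.sense[dir→east]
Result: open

Step: stack.push[x→east]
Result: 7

Step: maze.move[dir→east]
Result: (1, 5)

Step: maze.sense[dir→south]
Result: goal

Step: maze.move[dir→south]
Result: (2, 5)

Answer: (2, 5)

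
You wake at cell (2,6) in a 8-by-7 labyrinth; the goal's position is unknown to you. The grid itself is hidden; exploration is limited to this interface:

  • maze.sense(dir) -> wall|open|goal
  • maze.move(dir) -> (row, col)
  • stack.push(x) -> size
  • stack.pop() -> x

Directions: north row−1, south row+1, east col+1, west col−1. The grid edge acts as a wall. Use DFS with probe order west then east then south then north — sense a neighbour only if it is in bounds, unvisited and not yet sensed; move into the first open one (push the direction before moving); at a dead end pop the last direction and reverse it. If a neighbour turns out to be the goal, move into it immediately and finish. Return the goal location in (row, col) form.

Action: maze.sense[west]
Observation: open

Action: stack.push[west]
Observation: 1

Action: maze.move[west]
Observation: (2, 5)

Action: maze.sense[west]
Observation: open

Action: stack.push[west]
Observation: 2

Action: maze.move[west]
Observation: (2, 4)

Action: maze.sense[west]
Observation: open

Action: stack.push[west]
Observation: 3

Action: maze.move[west]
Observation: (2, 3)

Action: maze.sense[west]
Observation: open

Action: stack.push[west]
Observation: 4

Action: maze.move[west]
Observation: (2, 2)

Action: maze.sense[west]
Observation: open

Action: stack.push[west]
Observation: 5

Action: maze.move[west]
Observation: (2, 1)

Action: maze.sense[west]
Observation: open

Action: stack.push[west]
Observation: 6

Action: maze.move[west]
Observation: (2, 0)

Action: maze.sense[south]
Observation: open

Action: stack.push[south]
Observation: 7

Action: maze.move[south]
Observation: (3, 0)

Action: maze.sense[east]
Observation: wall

Action: maze.sense[south]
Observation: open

Action: stack.push[south]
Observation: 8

Action: maze.move[south]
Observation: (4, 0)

Action: maze.sense[east]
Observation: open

Action: stack.push[east]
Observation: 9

Action: maze.move[east]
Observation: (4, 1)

Action: maze.sense[east]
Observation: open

Action: stack.push[east]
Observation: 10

Action: maze.move[east]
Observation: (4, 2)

Action: maze.sense[east]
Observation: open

Action: stack.push[east]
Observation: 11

Action: maze.move[east]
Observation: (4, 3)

Action: maze.sense[east]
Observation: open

Action: stack.push[east]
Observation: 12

Action: maze.move[east]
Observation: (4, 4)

Action: maze.sense[east]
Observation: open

Action: stack.push[east]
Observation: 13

Action: maze.move[east]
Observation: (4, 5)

Action: maze.sense[east]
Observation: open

Action: stack.push[east]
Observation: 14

Action: maze.move[east]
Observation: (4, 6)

Action: maze.sense[south]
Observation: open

Action: stack.push[south]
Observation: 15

Action: maze.move[south]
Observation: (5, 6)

Action: maze.sense[west]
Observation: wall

Action: maze.sense[south]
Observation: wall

Action: stack.pop[]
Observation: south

Action: maze.move[north]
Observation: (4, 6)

Action: maze.sense[north]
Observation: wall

Action: stack.pop[]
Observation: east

Action: maze.move[west]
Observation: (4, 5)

Action: maze.sense[north]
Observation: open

Action: stack.push[north]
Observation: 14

Action: maze.move[north]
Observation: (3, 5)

Action: maze.sense[west]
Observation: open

Action: stack.push[west]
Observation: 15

Action: maze.move[west]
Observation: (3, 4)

Action: maze.sense[west]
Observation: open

Action: stack.push[west]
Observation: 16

Action: maze.move[west]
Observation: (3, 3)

Action: maze.sense[west]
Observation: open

Action: stack.push[west]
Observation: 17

Action: maze.move[west]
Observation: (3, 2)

Action: stack.pop[]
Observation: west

Action: maze.move[east]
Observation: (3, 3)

Action: stack.pop[]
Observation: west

Action: maze.move[east]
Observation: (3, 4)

Action: stack.pop[]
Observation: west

Action: maze.move[east]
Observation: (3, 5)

Action: stack.pop[]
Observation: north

Action: maze.move[south]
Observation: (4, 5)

Action: stack.pop[]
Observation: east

Action: maze.move[west]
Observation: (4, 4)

Action: maze.sense[south]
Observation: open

Action: stack.push[south]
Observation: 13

Action: maze.move[south]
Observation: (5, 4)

Action: maze.sense[west]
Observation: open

Action: stack.push[west]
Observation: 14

Action: maze.move[west]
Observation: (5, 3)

Action: maze.sense[west]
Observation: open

Action: stack.push[west]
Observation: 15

Action: maze.move[west]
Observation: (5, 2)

Action: maze.sense[west]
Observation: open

Action: stack.push[west]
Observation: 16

Action: maze.move[west]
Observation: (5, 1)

Action: maze.sense[west]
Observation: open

Action: stack.push[west]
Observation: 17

Action: maze.move[west]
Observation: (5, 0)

Action: maze.sense[south]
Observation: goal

Action: maze.move[south]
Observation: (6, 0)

Answer: (6, 0)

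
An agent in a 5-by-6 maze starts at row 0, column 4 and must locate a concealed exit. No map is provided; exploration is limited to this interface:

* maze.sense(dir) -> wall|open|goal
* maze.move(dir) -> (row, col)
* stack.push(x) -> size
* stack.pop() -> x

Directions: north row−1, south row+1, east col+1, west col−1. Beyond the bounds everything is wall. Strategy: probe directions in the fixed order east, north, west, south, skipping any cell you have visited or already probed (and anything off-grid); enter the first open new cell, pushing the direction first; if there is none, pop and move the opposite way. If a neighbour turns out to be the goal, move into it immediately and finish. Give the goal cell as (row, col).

==> maze.sense(dir: east)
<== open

==> stack.push(x: east)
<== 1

==> maze.move(dir: east)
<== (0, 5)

==> maze.sense(dir: south)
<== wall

==> stack.pop()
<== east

==> maze.move(dir: west)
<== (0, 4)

==> maze.sense(dir: west)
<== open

==> stack.push(x: west)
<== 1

==> maze.move(dir: west)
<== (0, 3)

==> maze.sense(dir: west)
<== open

==> stack.push(x: west)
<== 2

==> maze.move(dir: west)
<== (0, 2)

==> maze.sense(dir: west)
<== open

==> stack.push(x: west)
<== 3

==> maze.move(dir: west)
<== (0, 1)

==> maze.sense(dir: west)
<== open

==> stack.push(x: west)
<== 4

==> maze.move(dir: west)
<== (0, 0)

==> maze.sense(dir: south)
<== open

==> stack.push(x: south)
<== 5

==> maze.move(dir: south)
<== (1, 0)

==> maze.sense(dir: east)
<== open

==> stack.push(x: east)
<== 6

==> maze.move(dir: east)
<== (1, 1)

==> maze.sense(dir: east)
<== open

==> stack.push(x: east)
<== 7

==> maze.move(dir: east)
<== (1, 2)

==> maze.sense(dir: east)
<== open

==> stack.push(x: east)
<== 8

==> maze.move(dir: east)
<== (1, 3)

==> maze.sense(dir: east)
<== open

==> stack.push(x: east)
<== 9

==> maze.move(dir: east)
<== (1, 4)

==> maze.sense(dir: south)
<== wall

==> stack.pop()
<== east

==> maze.move(dir: west)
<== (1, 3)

==> maze.sense(dir: south)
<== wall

==> stack.pop()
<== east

==> maze.move(dir: west)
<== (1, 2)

==> maze.sense(dir: south)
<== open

==> stack.push(x: south)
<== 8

==> maze.move(dir: south)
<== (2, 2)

==> maze.sense(dir: west)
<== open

==> stack.push(x: west)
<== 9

==> maze.move(dir: west)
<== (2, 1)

==> maze.sense(dir: west)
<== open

==> stack.push(x: west)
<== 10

==> maze.move(dir: west)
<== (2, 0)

==> maze.sense(dir: south)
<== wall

==> stack.pop()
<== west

==> maze.move(dir: east)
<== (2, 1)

==> maze.sense(dir: south)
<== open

==> stack.push(x: south)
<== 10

==> maze.move(dir: south)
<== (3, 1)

==> maze.sense(dir: east)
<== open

==> stack.push(x: east)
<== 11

==> maze.move(dir: east)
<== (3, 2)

==> maze.sense(dir: east)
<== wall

==> maze.sense(dir: south)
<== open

==> stack.push(x: south)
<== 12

==> maze.move(dir: south)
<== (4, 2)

==> maze.sense(dir: east)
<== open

==> stack.push(x: east)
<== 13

==> maze.move(dir: east)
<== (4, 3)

==> maze.sense(dir: east)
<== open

==> stack.push(x: east)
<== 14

==> maze.move(dir: east)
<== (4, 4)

==> maze.sense(dir: east)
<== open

==> stack.push(x: east)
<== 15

==> maze.move(dir: east)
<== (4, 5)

==> maze.sense(dir: north)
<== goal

==> maze.move(dir: north)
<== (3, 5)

Answer: (3, 5)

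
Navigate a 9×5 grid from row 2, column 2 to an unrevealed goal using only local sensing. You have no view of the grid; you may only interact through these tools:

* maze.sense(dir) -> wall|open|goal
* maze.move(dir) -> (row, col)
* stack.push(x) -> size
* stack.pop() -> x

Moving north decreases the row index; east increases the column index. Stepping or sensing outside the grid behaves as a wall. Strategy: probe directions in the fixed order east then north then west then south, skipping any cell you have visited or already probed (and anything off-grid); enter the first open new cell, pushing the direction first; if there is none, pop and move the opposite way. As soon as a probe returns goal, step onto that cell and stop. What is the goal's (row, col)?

% maze.sense dir: east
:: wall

% maze.sense dir: north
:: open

% stack.push x: north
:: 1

% maze.move dir: north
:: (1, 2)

% maze.sense dir: east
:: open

% stack.push x: east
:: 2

% maze.move dir: east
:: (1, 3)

% maze.sense dir: east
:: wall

% maze.sense dir: north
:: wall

% stack.pop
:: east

% maze.move dir: west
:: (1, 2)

% maze.sense dir: north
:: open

% stack.push x: north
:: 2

% maze.move dir: north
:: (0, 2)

% maze.sense dir: west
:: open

% stack.push x: west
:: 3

% maze.move dir: west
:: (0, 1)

% maze.sense dir: west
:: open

% stack.push x: west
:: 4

% maze.move dir: west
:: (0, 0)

% maze.sense dir: south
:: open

% stack.push x: south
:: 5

% maze.move dir: south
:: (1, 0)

% maze.sense dir: east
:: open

% stack.push x: east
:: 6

% maze.move dir: east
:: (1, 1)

% maze.sense dir: south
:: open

% stack.push x: south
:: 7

% maze.move dir: south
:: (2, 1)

% maze.sense dir: west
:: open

% stack.push x: west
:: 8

% maze.move dir: west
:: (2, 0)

% maze.sense dir: south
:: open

% stack.push x: south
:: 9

% maze.move dir: south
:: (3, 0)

% maze.sense dir: east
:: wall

% maze.sense dir: south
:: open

% stack.push x: south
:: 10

% maze.move dir: south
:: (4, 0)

% maze.sense dir: east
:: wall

% maze.sense dir: south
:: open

% stack.push x: south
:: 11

% maze.move dir: south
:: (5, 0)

% maze.sense dir: east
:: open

% stack.push x: east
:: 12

% maze.move dir: east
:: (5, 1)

% maze.sense dir: east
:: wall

% maze.sense dir: south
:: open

% stack.push x: south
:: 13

% maze.move dir: south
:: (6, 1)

% maze.sense dir: east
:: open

% stack.push x: east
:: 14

% maze.move dir: east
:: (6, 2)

% maze.sense dir: east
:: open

% stack.push x: east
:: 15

% maze.move dir: east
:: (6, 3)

% maze.sense dir: east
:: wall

% maze.sense dir: north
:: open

% stack.push x: north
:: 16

% maze.move dir: north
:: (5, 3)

% maze.sense dir: east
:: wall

% maze.sense dir: north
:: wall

% stack.pop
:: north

% maze.move dir: south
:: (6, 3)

% maze.sense dir: south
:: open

% stack.push x: south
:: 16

% maze.move dir: south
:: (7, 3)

% maze.sense dir: east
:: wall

% maze.sense dir: west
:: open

% stack.push x: west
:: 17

% maze.move dir: west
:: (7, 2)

% maze.sense dir: west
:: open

% stack.push x: west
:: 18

% maze.move dir: west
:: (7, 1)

% maze.sense dir: west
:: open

% stack.push x: west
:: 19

% maze.move dir: west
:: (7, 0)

% maze.sense dir: north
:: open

% stack.push x: north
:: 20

% maze.move dir: north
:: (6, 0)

% stack.pop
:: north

% maze.move dir: south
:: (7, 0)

% maze.sense dir: south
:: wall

% stack.pop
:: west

% maze.move dir: east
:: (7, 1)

% maze.sense dir: south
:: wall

% stack.pop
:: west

% maze.move dir: east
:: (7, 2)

% maze.sense dir: south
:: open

% stack.push x: south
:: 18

% maze.move dir: south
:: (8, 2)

% maze.sense dir: east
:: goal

% maze.move dir: east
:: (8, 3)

Answer: (8, 3)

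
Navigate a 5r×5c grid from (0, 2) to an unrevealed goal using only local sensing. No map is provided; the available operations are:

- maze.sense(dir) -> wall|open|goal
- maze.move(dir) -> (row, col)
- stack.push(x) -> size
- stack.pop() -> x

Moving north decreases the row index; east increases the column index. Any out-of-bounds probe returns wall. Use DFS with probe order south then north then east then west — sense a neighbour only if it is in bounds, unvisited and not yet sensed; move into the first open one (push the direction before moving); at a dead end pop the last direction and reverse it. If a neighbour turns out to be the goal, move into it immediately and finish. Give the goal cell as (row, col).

;; 1. maze.sense(dir=south) => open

;; 2. stack.push(x=south) => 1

;; 3. maze.move(dir=south) => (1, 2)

;; 4. maze.sense(dir=south) => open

;; 5. stack.push(x=south) => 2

;; 6. maze.move(dir=south) => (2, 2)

;; 7. maze.sense(dir=south) => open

;; 8. stack.push(x=south) => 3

;; 9. maze.move(dir=south) => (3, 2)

;; 10. maze.sense(dir=south) => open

;; 11. stack.push(x=south) => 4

;; 12. maze.move(dir=south) => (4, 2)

;; 13. maze.sense(dir=east) => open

;; 14. stack.push(x=east) => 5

;; 15. maze.move(dir=east) => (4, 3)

;; 16. maze.sense(dir=north) => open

;; 17. stack.push(x=north) => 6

;; 18. maze.move(dir=north) => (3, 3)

;; 19. maze.sense(dir=north) => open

;; 20. stack.push(x=north) => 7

;; 21. maze.move(dir=north) => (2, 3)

;; 22. maze.sense(dir=north) => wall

;; 23. maze.sense(dir=east) => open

;; 24. stack.push(x=east) => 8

;; 25. maze.move(dir=east) => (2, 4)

;; 26. maze.sense(dir=south) => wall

;; 27. maze.sense(dir=north) => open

;; 28. stack.push(x=north) => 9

;; 29. maze.move(dir=north) => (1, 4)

;; 30. maze.sense(dir=north) => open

;; 31. stack.push(x=north) => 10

;; 32. maze.move(dir=north) => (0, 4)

;; 33. maze.sense(dir=west) => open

;; 34. stack.push(x=west) => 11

;; 35. maze.move(dir=west) => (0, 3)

;; 36. stack.pop() => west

;; 37. maze.move(dir=east) => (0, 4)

;; 38. stack.pop() => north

;; 39. maze.move(dir=south) => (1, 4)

;; 40. stack.pop() => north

;; 41. maze.move(dir=south) => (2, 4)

;; 42. stack.pop() => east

;; 43. maze.move(dir=west) => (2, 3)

;; 44. stack.pop() => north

;; 45. maze.move(dir=south) => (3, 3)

;; 46. stack.pop() => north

;; 47. maze.move(dir=south) => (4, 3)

;; 48. maze.sense(dir=east) => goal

;; 49. maze.move(dir=east) => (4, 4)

Answer: (4, 4)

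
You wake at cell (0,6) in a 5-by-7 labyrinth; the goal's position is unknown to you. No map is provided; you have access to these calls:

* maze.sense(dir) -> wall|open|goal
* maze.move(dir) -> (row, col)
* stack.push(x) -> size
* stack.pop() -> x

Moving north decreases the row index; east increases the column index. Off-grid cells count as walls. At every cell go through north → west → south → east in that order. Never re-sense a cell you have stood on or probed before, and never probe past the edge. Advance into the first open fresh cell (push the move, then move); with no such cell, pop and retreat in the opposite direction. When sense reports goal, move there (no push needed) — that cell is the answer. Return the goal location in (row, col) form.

;; 1. maze.sense(dir='west') -> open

;; 2. stack.push(x='west') -> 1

;; 3. maze.move(dir='west') -> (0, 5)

;; 4. maze.sense(dir='west') -> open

;; 5. stack.push(x='west') -> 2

;; 6. maze.move(dir='west') -> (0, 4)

;; 7. maze.sense(dir='west') -> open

;; 8. stack.push(x='west') -> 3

;; 9. maze.move(dir='west') -> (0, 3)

;; 10. maze.sense(dir='west') -> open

;; 11. stack.push(x='west') -> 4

;; 12. maze.move(dir='west') -> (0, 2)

;; 13. maze.sense(dir='west') -> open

;; 14. stack.push(x='west') -> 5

;; 15. maze.move(dir='west') -> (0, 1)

;; 16. maze.sense(dir='west') -> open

;; 17. stack.push(x='west') -> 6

;; 18. maze.move(dir='west') -> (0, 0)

;; 19. maze.sense(dir='south') -> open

;; 20. stack.push(x='south') -> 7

;; 21. maze.move(dir='south') -> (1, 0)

;; 22. maze.sense(dir='south') -> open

;; 23. stack.push(x='south') -> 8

;; 24. maze.move(dir='south') -> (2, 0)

;; 25. maze.sense(dir='south') -> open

;; 26. stack.push(x='south') -> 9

;; 27. maze.move(dir='south') -> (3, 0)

;; 28. maze.sense(dir='south') -> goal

;; 29. maze.move(dir='south') -> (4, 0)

Answer: (4, 0)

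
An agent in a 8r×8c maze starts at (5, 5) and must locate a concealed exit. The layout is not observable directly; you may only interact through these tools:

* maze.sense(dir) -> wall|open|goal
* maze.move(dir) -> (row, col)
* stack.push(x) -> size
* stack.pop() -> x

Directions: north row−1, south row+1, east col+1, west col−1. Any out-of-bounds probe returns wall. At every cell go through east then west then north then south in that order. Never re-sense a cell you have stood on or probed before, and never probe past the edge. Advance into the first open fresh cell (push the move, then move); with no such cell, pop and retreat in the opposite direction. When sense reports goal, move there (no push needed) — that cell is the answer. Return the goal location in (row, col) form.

;; 1. sense(east) == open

;; 2. push(east) == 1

;; 3. move(east) == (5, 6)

;; 4. sense(east) == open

;; 5. push(east) == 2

;; 6. move(east) == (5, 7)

;; 7. sense(north) == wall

;; 8. sense(south) == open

;; 9. push(south) == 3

;; 10. move(south) == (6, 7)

;; 11. sense(west) == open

;; 12. push(west) == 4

;; 13. move(west) == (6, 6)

;; 14. sense(west) == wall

;; 15. sense(south) == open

;; 16. push(south) == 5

;; 17. move(south) == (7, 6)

;; 18. sense(east) == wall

;; 19. sense(west) == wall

;; 20. pop() == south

;; 21. move(north) == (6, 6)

;; 22. pop() == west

;; 23. move(east) == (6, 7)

;; 24. pop() == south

;; 25. move(north) == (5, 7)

;; 26. pop() == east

;; 27. move(west) == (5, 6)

;; 28. sense(north) == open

;; 29. push(north) == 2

;; 30. move(north) == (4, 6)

;; 31. sense(west) == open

;; 32. push(west) == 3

;; 33. move(west) == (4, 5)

;; 34. sense(west) == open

;; 35. push(west) == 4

;; 36. move(west) == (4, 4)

;; 37. sense(west) == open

;; 38. push(west) == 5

;; 39. move(west) == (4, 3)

;; 40. sense(west) == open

;; 41. push(west) == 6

;; 42. move(west) == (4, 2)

;; 43. sense(west) == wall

;; 44. sense(north) == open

;; 45. push(north) == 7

;; 46. move(north) == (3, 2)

;; 47. sense(east) == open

;; 48. push(east) == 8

;; 49. move(east) == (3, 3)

;; 50. sense(east) == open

;; 51. push(east) == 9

;; 52. move(east) == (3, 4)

;; 53. sense(east) == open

;; 54. push(east) == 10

;; 55. move(east) == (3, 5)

;; 56. sense(east) == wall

;; 57. sense(north) == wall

;; 58. pop() == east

;; 59. move(west) == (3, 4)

;; 60. sense(north) == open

;; 61. push(north) == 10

;; 62. move(north) == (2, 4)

;; 63. sense(west) == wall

;; 64. sense(north) == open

;; 65. push(north) == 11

;; 66. move(north) == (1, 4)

;; 67. sense(east) == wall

;; 68. sense(west) == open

;; 69. push(west) == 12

;; 70. move(west) == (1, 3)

;; 71. sense(west) == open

;; 72. push(west) == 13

;; 73. move(west) == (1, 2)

;; 74. sense(west) == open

;; 75. push(west) == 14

;; 76. move(west) == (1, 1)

;; 77. sense(west) == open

;; 78. push(west) == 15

;; 79. move(west) == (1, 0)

;; 80. sense(north) == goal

;; 81. move(north) == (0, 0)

Answer: (0, 0)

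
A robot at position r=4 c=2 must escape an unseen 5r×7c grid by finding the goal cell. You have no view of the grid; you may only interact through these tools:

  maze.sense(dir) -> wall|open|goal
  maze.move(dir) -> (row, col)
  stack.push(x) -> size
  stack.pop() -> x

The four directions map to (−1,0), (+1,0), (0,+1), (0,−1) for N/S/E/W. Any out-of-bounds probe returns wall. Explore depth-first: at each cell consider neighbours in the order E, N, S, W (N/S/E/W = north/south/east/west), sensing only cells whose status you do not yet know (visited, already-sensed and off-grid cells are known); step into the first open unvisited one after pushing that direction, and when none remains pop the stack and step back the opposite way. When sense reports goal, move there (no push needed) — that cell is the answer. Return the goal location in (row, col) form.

-- 1. maze.sense(dir='east') ~> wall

-- 2. maze.sense(dir='north') ~> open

-- 3. stack.push(x='north') ~> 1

-- 4. maze.move(dir='north') ~> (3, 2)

-- 5. maze.sense(dir='east') ~> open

-- 6. stack.push(x='east') ~> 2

-- 7. maze.move(dir='east') ~> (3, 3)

-- 8. maze.sense(dir='east') ~> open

-- 9. stack.push(x='east') ~> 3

-- 10. maze.move(dir='east') ~> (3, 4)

-- 11. maze.sense(dir='east') ~> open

-- 12. stack.push(x='east') ~> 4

-- 13. maze.move(dir='east') ~> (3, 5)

-- 14. maze.sense(dir='east') ~> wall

-- 15. maze.sense(dir='north') ~> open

-- 16. stack.push(x='north') ~> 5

-- 17. maze.move(dir='north') ~> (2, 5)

-- 18. maze.sense(dir='east') ~> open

-- 19. stack.push(x='east') ~> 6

-- 20. maze.move(dir='east') ~> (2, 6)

-- 21. maze.sense(dir='north') ~> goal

-- 22. maze.move(dir='north') ~> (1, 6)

Answer: (1, 6)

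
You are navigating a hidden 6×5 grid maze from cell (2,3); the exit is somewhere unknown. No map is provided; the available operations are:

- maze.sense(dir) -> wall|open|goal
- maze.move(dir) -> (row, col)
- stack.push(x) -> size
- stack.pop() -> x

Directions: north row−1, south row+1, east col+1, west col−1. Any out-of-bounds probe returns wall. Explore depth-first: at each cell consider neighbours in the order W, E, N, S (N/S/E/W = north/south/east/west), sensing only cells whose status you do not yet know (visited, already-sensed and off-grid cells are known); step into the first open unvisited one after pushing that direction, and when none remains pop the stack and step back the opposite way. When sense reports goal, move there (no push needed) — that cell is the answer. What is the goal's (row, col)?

·→ maze.sense(dir: west)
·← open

·→ stack.push(x: west)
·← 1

·→ maze.move(dir: west)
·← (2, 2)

·→ maze.sense(dir: west)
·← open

·→ stack.push(x: west)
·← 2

·→ maze.move(dir: west)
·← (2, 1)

·→ maze.sense(dir: west)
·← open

·→ stack.push(x: west)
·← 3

·→ maze.move(dir: west)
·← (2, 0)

·→ maze.sense(dir: north)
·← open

·→ stack.push(x: north)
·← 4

·→ maze.move(dir: north)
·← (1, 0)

·→ maze.sense(dir: east)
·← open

·→ stack.push(x: east)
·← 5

·→ maze.move(dir: east)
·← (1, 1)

·→ maze.sense(dir: east)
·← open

·→ stack.push(x: east)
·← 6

·→ maze.move(dir: east)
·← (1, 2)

·→ maze.sense(dir: east)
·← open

·→ stack.push(x: east)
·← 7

·→ maze.move(dir: east)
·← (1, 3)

·→ maze.sense(dir: east)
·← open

·→ stack.push(x: east)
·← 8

·→ maze.move(dir: east)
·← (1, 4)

·→ maze.sense(dir: north)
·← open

·→ stack.push(x: north)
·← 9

·→ maze.move(dir: north)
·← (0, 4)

·→ maze.sense(dir: west)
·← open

·→ stack.push(x: west)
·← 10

·→ maze.move(dir: west)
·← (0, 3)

·→ maze.sense(dir: west)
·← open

·→ stack.push(x: west)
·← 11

·→ maze.move(dir: west)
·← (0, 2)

·→ maze.sense(dir: west)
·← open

·→ stack.push(x: west)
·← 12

·→ maze.move(dir: west)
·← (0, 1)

·→ maze.sense(dir: west)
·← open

·→ stack.push(x: west)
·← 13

·→ maze.move(dir: west)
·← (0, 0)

·→ stack.pop()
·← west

·→ maze.move(dir: east)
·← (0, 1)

·→ stack.pop()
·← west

·→ maze.move(dir: east)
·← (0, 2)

·→ stack.pop()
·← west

·→ maze.move(dir: east)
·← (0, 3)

·→ stack.pop()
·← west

·→ maze.move(dir: east)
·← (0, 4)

·→ stack.pop()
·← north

·→ maze.move(dir: south)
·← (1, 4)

·→ maze.sense(dir: south)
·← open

·→ stack.push(x: south)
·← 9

·→ maze.move(dir: south)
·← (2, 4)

·→ maze.sense(dir: south)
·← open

·→ stack.push(x: south)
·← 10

·→ maze.move(dir: south)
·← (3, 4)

·→ maze.sense(dir: west)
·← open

·→ stack.push(x: west)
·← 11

·→ maze.move(dir: west)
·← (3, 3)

·→ maze.sense(dir: west)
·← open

·→ stack.push(x: west)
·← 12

·→ maze.move(dir: west)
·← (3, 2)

·→ maze.sense(dir: west)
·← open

·→ stack.push(x: west)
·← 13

·→ maze.move(dir: west)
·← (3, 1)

·→ maze.sense(dir: west)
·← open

·→ stack.push(x: west)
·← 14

·→ maze.move(dir: west)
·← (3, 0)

·→ maze.sense(dir: south)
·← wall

·→ stack.pop()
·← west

·→ maze.move(dir: east)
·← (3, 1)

·→ maze.sense(dir: south)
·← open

·→ stack.push(x: south)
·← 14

·→ maze.move(dir: south)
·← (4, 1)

·→ maze.sense(dir: east)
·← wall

·→ maze.sense(dir: south)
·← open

·→ stack.push(x: south)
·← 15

·→ maze.move(dir: south)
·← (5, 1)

·→ maze.sense(dir: west)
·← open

·→ stack.push(x: west)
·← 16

·→ maze.move(dir: west)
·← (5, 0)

·→ stack.pop()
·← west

·→ maze.move(dir: east)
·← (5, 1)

·→ maze.sense(dir: east)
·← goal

·→ maze.move(dir: east)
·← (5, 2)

Answer: (5, 2)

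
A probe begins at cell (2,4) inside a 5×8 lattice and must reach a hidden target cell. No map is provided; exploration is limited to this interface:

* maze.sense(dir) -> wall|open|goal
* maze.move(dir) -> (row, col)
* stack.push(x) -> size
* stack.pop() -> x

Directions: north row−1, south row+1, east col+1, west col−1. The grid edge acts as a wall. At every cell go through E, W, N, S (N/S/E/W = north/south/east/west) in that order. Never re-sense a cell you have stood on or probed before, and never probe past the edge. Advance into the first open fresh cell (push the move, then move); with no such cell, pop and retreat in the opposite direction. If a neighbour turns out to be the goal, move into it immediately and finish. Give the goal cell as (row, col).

Action: maze.sense[dir='east']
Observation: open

Action: stack.push[x='east']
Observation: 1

Action: maze.move[dir='east']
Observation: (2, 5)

Action: maze.sense[dir='east']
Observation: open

Action: stack.push[x='east']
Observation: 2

Action: maze.move[dir='east']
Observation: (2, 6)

Action: maze.sense[dir='east']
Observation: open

Action: stack.push[x='east']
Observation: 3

Action: maze.move[dir='east']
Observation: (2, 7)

Action: maze.sense[dir='north']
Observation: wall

Action: maze.sense[dir='south']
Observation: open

Action: stack.push[x='south']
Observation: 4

Action: maze.move[dir='south']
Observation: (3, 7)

Action: maze.sense[dir='west']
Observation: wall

Action: maze.sense[dir='south']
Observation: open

Action: stack.push[x='south']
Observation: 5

Action: maze.move[dir='south']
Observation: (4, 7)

Action: maze.sense[dir='west']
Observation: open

Action: stack.push[x='west']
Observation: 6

Action: maze.move[dir='west']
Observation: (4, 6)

Action: maze.sense[dir='west']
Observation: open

Action: stack.push[x='west']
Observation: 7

Action: maze.move[dir='west']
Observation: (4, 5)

Action: maze.sense[dir='west']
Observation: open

Action: stack.push[x='west']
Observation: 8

Action: maze.move[dir='west']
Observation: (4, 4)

Action: maze.sense[dir='west']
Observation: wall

Action: maze.sense[dir='north']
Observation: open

Action: stack.push[x='north']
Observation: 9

Action: maze.move[dir='north']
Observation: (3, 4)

Action: maze.sense[dir='east']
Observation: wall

Action: maze.sense[dir='west']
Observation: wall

Action: stack.pop[]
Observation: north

Action: maze.move[dir='south']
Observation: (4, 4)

Action: stack.pop[]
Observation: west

Action: maze.move[dir='east']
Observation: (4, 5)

Action: stack.pop[]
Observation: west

Action: maze.move[dir='east']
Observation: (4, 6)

Action: stack.pop[]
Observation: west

Action: maze.move[dir='east']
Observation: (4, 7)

Action: stack.pop[]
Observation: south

Action: maze.move[dir='north']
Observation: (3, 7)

Action: stack.pop[]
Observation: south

Action: maze.move[dir='north']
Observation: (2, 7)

Action: stack.pop[]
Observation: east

Action: maze.move[dir='west']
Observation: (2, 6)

Action: maze.sense[dir='north']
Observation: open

Action: stack.push[x='north']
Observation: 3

Action: maze.move[dir='north']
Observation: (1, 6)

Action: maze.sense[dir='west']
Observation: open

Action: stack.push[x='west']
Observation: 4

Action: maze.move[dir='west']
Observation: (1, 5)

Action: maze.sense[dir='west']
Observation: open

Action: stack.push[x='west']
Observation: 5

Action: maze.move[dir='west']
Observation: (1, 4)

Action: maze.sense[dir='west']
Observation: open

Action: stack.push[x='west']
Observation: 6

Action: maze.move[dir='west']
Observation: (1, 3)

Action: maze.sense[dir='west']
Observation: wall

Action: maze.sense[dir='north']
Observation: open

Action: stack.push[x='north']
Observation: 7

Action: maze.move[dir='north']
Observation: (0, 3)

Action: maze.sense[dir='east']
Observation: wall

Action: maze.sense[dir='west']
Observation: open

Action: stack.push[x='west']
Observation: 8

Action: maze.move[dir='west']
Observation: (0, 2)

Action: maze.sense[dir='west']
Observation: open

Action: stack.push[x='west']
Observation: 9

Action: maze.move[dir='west']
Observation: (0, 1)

Action: maze.sense[dir='west']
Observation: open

Action: stack.push[x='west']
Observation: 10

Action: maze.move[dir='west']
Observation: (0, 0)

Action: maze.sense[dir='south']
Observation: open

Action: stack.push[x='south']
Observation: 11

Action: maze.move[dir='south']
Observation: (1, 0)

Action: maze.sense[dir='east']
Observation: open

Action: stack.push[x='east']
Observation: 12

Action: maze.move[dir='east']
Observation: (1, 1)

Action: maze.sense[dir='south']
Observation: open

Action: stack.push[x='south']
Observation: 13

Action: maze.move[dir='south']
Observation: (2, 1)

Action: maze.sense[dir='east']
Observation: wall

Action: maze.sense[dir='west']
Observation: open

Action: stack.push[x='west']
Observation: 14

Action: maze.move[dir='west']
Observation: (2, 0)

Action: maze.sense[dir='south']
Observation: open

Action: stack.push[x='south']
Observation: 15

Action: maze.move[dir='south']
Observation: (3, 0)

Action: maze.sense[dir='east']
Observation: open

Action: stack.push[x='east']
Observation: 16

Action: maze.move[dir='east']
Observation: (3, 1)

Action: maze.sense[dir='east']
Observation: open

Action: stack.push[x='east']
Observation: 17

Action: maze.move[dir='east']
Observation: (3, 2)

Action: maze.sense[dir='south']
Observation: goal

Action: maze.move[dir='south']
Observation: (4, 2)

Answer: (4, 2)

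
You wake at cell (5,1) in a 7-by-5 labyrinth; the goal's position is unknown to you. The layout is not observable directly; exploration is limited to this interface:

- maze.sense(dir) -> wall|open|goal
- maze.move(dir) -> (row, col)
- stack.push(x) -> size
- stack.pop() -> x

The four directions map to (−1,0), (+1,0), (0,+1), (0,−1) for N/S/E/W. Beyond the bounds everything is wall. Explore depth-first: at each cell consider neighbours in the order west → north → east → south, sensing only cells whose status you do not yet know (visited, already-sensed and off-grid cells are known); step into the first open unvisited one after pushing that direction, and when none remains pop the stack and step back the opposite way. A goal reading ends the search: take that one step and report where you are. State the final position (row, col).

Act: maze.sense[dir='west']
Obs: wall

Act: maze.sense[dir='north']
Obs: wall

Act: maze.sense[dir='east']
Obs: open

Act: stack.push[x='east']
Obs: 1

Act: maze.move[dir='east']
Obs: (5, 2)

Act: maze.sense[dir='north']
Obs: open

Act: stack.push[x='north']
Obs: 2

Act: maze.move[dir='north']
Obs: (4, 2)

Act: maze.sense[dir='north']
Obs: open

Act: stack.push[x='north']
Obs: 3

Act: maze.move[dir='north']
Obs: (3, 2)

Act: maze.sense[dir='west']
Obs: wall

Act: maze.sense[dir='north']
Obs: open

Act: stack.push[x='north']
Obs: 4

Act: maze.move[dir='north']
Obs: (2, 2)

Act: maze.sense[dir='west']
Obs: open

Act: stack.push[x='west']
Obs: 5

Act: maze.move[dir='west']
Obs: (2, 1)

Act: maze.sense[dir='west']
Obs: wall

Act: maze.sense[dir='north']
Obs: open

Act: stack.push[x='north']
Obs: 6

Act: maze.move[dir='north']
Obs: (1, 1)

Act: maze.sense[dir='west']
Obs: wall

Act: maze.sense[dir='north']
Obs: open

Act: stack.push[x='north']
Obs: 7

Act: maze.move[dir='north']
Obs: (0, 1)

Act: maze.sense[dir='west']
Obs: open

Act: stack.push[x='west']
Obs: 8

Act: maze.move[dir='west']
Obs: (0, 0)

Act: stack.pop[]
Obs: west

Act: maze.move[dir='east']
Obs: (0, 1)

Act: maze.sense[dir='east']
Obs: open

Act: stack.push[x='east']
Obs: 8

Act: maze.move[dir='east']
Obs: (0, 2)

Act: maze.sense[dir='east']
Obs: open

Act: stack.push[x='east']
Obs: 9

Act: maze.move[dir='east']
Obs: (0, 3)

Act: maze.sense[dir='east']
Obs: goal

Act: maze.move[dir='east']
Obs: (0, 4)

Answer: (0, 4)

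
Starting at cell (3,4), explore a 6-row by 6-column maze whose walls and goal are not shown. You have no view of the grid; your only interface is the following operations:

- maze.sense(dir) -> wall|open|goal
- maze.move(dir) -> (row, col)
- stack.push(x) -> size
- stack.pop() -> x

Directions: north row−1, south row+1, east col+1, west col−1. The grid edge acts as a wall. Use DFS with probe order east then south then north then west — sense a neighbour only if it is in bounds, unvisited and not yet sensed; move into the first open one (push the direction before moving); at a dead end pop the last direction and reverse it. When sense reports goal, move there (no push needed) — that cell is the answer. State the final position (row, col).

[in] maze.sense dir='east'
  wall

[in] maze.sense dir='south'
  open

[in] stack.push x='south'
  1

[in] maze.move dir='south'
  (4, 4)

[in] maze.sense dir='east'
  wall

[in] maze.sense dir='south'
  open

[in] stack.push x='south'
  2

[in] maze.move dir='south'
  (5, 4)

[in] maze.sense dir='east'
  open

[in] stack.push x='east'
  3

[in] maze.move dir='east'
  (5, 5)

[in] stack.pop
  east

[in] maze.move dir='west'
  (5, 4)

[in] maze.sense dir='west'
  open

[in] stack.push x='west'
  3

[in] maze.move dir='west'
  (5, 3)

[in] maze.sense dir='north'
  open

[in] stack.push x='north'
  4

[in] maze.move dir='north'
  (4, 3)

[in] maze.sense dir='north'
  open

[in] stack.push x='north'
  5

[in] maze.move dir='north'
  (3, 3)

[in] maze.sense dir='north'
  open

[in] stack.push x='north'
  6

[in] maze.move dir='north'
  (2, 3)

[in] maze.sense dir='east'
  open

[in] stack.push x='east'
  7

[in] maze.move dir='east'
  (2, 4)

[in] maze.sense dir='east'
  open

[in] stack.push x='east'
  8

[in] maze.move dir='east'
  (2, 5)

[in] maze.sense dir='north'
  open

[in] stack.push x='north'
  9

[in] maze.move dir='north'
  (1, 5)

[in] maze.sense dir='north'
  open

[in] stack.push x='north'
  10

[in] maze.move dir='north'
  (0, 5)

[in] maze.sense dir='west'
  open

[in] stack.push x='west'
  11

[in] maze.move dir='west'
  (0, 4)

[in] maze.sense dir='south'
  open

[in] stack.push x='south'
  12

[in] maze.move dir='south'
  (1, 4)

[in] maze.sense dir='west'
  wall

[in] stack.pop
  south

[in] maze.move dir='north'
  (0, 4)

[in] maze.sense dir='west'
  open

[in] stack.push x='west'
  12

[in] maze.move dir='west'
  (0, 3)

[in] maze.sense dir='west'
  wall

[in] stack.pop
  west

[in] maze.move dir='east'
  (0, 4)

[in] stack.pop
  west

[in] maze.move dir='east'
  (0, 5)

[in] stack.pop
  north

[in] maze.move dir='south'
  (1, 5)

[in] stack.pop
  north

[in] maze.move dir='south'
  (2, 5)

[in] stack.pop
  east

[in] maze.move dir='west'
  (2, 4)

[in] stack.pop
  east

[in] maze.move dir='west'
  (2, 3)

[in] maze.sense dir='west'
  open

[in] stack.push x='west'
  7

[in] maze.move dir='west'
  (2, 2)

[in] maze.sense dir='south'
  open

[in] stack.push x='south'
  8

[in] maze.move dir='south'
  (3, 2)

[in] maze.sense dir='south'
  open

[in] stack.push x='south'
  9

[in] maze.move dir='south'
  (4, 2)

[in] maze.sense dir='south'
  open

[in] stack.push x='south'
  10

[in] maze.move dir='south'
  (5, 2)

[in] maze.sense dir='west'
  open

[in] stack.push x='west'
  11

[in] maze.move dir='west'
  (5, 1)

[in] maze.sense dir='north'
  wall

[in] maze.sense dir='west'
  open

[in] stack.push x='west'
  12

[in] maze.move dir='west'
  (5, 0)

[in] maze.sense dir='north'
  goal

[in] maze.move dir='north'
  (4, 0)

Answer: (4, 0)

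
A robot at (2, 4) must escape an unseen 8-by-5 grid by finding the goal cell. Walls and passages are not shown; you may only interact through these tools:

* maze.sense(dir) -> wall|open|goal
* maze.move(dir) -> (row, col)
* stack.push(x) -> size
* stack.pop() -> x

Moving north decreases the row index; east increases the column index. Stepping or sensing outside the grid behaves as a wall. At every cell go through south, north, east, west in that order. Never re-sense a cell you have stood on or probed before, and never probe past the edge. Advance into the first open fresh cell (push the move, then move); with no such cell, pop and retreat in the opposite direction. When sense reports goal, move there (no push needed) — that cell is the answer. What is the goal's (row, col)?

I use maze.sense with dir→south, giving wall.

I use maze.sense with dir→north, → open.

Using stack.push with x→north, which returns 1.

Then maze.move with dir→north, : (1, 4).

I try maze.sense with dir→north, — result: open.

I call stack.push with x→north, yielding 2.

I try maze.move with dir→north, and observe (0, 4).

I try maze.sense with dir→west, yielding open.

I invoke stack.push with x→west, giving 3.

Calling maze.move with dir→west, and see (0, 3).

Invoking maze.sense with dir→south, yielding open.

I invoke stack.push with x→south, : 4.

Next I call maze.move with dir→south, — result: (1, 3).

I try maze.sense with dir→south, giving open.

I call stack.push with x→south, giving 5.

Invoking maze.move with dir→south, which returns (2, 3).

Calling maze.sense with dir→south, : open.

Now I run stack.push with x→south, → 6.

Next I call maze.move with dir→south, and get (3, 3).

I run maze.sense with dir→south, : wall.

Calling maze.sense with dir→west, and observe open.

Then stack.push with x→west, giving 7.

Now I run maze.move with dir→west, yielding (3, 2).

Next I call maze.sense with dir→south, which returns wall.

Next I call maze.sense with dir→north, : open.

I invoke stack.push with x→north, → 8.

Using maze.move with dir→north, and see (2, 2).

Now I run maze.sense with dir→north, : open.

Calling stack.push with x→north, and see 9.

Calling maze.move with dir→north, : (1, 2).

I call maze.sense with dir→north, which returns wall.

I try maze.sense with dir→west, → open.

Using stack.push with x→west, — result: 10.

I invoke maze.move with dir→west, which returns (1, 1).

Next I call maze.sense with dir→south, and observe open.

Using stack.push with x→south, yielding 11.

I run maze.move with dir→south, yielding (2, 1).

Then maze.sense with dir→south, and observe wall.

Invoking maze.sense with dir→west, : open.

I invoke stack.push with x→west, yielding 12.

Next I call maze.move with dir→west, : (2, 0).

Next I call maze.sense with dir→south, — result: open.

I invoke stack.push with x→south, — result: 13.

Invoking maze.move with dir→south, and see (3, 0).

Now I run maze.sense with dir→south, — result: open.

I use stack.push with x→south, — result: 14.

Then maze.move with dir→south, which returns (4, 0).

Calling maze.sense with dir→south, yielding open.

I invoke stack.push with x→south, and observe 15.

I try maze.move with dir→south, and see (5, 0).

Using maze.sense with dir→south, yielding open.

I try stack.push with x→south, giving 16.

I call maze.move with dir→south, which returns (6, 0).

Then maze.sense with dir→south, giving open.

I run stack.push with x→south, and get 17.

I call maze.move with dir→south, and see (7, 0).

Now I run maze.sense with dir→east, and observe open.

I use stack.push with x→east, → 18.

Next I call maze.move with dir→east, which returns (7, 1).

Using maze.sense with dir→north, yielding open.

I use stack.push with x→north, and observe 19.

Invoking maze.move with dir→north, → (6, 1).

Then maze.sense with dir→north, — result: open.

I use stack.push with x→north, and get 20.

Using maze.move with dir→north, and see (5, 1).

I try maze.sense with dir→north, : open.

I run stack.push with x→north, → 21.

Then maze.move with dir→north, → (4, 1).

Next I call stack.pop, — result: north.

I call maze.move with dir→south, which returns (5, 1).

I call maze.sense with dir→east, and see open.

Next I call stack.push with x→east, yielding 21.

Invoking maze.move with dir→east, giving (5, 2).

I call maze.sense with dir→south, → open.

I run stack.push with x→south, giving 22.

Invoking maze.move with dir→south, which returns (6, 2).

Next I call maze.sense with dir→south, yielding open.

I call stack.push with x→south, and get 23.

Next I call maze.move with dir→south, which returns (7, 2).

Calling maze.sense with dir→east, and get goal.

Now I run maze.move with dir→east, which returns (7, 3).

Answer: (7, 3)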